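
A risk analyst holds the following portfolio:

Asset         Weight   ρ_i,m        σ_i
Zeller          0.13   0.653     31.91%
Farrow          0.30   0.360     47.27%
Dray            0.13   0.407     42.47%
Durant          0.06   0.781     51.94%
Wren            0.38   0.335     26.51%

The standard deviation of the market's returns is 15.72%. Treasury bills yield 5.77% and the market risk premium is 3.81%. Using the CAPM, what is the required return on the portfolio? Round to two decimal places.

β_Zeller = 0.653 × 31.91% / 15.72% = 1.3255
β_Farrow = 0.360 × 47.27% / 15.72% = 1.0825
β_Dray = 0.407 × 42.47% / 15.72% = 1.0996
β_Durant = 0.781 × 51.94% / 15.72% = 2.5805
β_Wren = 0.335 × 26.51% / 15.72% = 0.5649
β_P = Σ w_i β_i = 0.13×1.3255 + 0.30×1.0825 + 0.13×1.0996 + 0.06×2.5805 + 0.38×0.5649 = 1.0095
E(R_P) = R_f + β_P × MRP = 5.77% + 1.0095 × 3.81% = 9.62%

9.62%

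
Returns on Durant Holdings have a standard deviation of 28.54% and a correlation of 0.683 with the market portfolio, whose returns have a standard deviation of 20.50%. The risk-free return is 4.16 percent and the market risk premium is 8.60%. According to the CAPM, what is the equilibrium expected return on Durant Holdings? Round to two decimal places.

12.34%

β = ρ × σ_i / σ_m = 0.683 × 28.54% / 20.50% = 0.9509
E(R) = 4.16% + 0.9509 × 8.60% = 12.34%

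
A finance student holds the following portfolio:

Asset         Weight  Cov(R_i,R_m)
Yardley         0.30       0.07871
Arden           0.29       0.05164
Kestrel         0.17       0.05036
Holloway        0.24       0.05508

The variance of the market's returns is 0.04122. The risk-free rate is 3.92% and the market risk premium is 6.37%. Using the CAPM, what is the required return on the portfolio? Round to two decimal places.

β_Yardley = 0.07871 / 0.04122 = 1.9095
β_Arden = 0.05164 / 0.04122 = 1.2528
β_Kestrel = 0.05036 / 0.04122 = 1.2217
β_Holloway = 0.05508 / 0.04122 = 1.3362
β_P = Σ w_i β_i = 0.30×1.9095 + 0.29×1.2528 + 0.17×1.2217 + 0.24×1.3362 = 1.4645
E(R_P) = R_f + β_P × MRP = 3.92% + 1.4645 × 6.37% = 13.25%

13.25%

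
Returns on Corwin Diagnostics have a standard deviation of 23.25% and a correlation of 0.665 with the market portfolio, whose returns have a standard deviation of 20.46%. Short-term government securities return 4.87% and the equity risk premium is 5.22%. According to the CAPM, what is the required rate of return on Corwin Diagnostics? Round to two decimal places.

8.81%

β = ρ × σ_i / σ_m = 0.665 × 23.25% / 20.46% = 0.7557
E(R) = 4.87% + 0.7557 × 5.22% = 8.81%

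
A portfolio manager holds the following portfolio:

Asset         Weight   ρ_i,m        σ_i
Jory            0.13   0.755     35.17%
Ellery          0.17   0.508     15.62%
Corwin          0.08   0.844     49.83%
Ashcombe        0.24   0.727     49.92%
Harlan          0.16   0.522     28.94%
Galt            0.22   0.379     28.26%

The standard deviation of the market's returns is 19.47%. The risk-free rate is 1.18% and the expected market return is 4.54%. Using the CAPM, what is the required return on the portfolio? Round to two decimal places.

β_Jory = 0.755 × 35.17% / 19.47% = 1.3638
β_Ellery = 0.508 × 15.62% / 19.47% = 0.4075
β_Corwin = 0.844 × 49.83% / 19.47% = 2.1601
β_Ashcombe = 0.727 × 49.92% / 19.47% = 1.8640
β_Harlan = 0.522 × 28.94% / 19.47% = 0.7759
β_Galt = 0.379 × 28.26% / 19.47% = 0.5501
β_P = Σ w_i β_i = 0.13×1.3638 + 0.17×0.4075 + 0.08×2.1601 + 0.24×1.8640 + 0.16×0.7759 + 0.22×0.5501 = 1.1119
MRP = 4.54% − 1.18% = 3.36%
E(R_P) = R_f + β_P × MRP = 1.18% + 1.1119 × 3.36% = 4.92%

4.92%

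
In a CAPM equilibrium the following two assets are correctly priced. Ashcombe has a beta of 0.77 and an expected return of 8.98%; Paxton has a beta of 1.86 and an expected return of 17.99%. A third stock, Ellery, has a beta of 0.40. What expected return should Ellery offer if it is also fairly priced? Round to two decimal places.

5.92%

MRP (SML slope) = (17.99% − 8.98%) / (1.86 − 0.77) = 9.01% / 1.09 = 8.2661%
R_f (intercept) = 8.98% − 0.77 × 8.2661% = 2.6151%
E(R_Ellery) = R_f + β × MRP = 2.6151% + 0.40 × 8.2661% = 5.92%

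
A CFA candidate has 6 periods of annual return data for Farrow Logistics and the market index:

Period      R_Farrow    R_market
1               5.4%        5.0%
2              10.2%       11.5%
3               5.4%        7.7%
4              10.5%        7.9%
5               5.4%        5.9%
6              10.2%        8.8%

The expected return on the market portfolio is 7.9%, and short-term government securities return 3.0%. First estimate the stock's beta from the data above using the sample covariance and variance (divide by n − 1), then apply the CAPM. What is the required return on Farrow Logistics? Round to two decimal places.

7.32%

Mean R_i = (5.4 + 10.2 + 5.4 + 10.5 + 5.4 + 10.2) / 6 = 7.8500%
Mean R_m = (5.0 + 11.5 + 7.7 + 7.9 + 5.9 + 8.8) / 6 = 7.8000%
Σ(R_i − R̄_i)(R_m − R̄_m) = 23.0700  ⇒  Cov = 23.0700 / 5 = 4.6140
Σ(R_m − R̄_m)² = 26.1600  ⇒  Var(R_m) = 26.1600 / 5 = 5.2320
β = Cov / Var(R_m) = 4.6140 / 5.2320 = 0.8819
MRP = 7.9% − 3.0% = 4.90%
E(R) = R_f + β × MRP = 3.0% + 0.8819 × 4.9% = 7.32%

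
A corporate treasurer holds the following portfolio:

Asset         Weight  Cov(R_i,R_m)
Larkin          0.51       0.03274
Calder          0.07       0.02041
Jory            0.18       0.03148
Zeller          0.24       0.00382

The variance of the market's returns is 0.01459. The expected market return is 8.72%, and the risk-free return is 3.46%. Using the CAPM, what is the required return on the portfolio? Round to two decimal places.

β_Larkin = 0.03274 / 0.01459 = 2.2440
β_Calder = 0.02041 / 0.01459 = 1.3989
β_Jory = 0.03148 / 0.01459 = 2.1576
β_Zeller = 0.00382 / 0.01459 = 0.2618
β_P = Σ w_i β_i = 0.51×2.2440 + 0.07×1.3989 + 0.18×2.1576 + 0.24×0.2618 = 1.6936
MRP = 8.72% − 3.46% = 5.26%
E(R_P) = R_f + β_P × MRP = 3.46% + 1.6936 × 5.26% = 12.37%

12.37%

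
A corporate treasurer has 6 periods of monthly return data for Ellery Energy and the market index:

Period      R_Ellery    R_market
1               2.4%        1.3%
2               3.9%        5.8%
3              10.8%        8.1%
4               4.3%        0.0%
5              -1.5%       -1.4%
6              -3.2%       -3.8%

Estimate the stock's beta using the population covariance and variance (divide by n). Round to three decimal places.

0.990

Mean R_i = (2.4 + 3.9 + 10.8 + 4.3 − 1.5 − 3.2) / 6 = 2.7833%
Mean R_m = (1.3 + 5.8 + 8.1 + 0.0 − 1.4 − 3.8) / 6 = 1.6667%
Σ(R_i − R̄_i)(R_m − R̄_m) = 99.6467  ⇒  Cov = 99.6467 / 6 = 16.6078
Σ(R_m − R̄_m)² = 100.6733  ⇒  Var(R_m) = 100.6733 / 6 = 16.7789
β = Cov / Var(R_m) = 16.6078 / 16.7789 = 0.9898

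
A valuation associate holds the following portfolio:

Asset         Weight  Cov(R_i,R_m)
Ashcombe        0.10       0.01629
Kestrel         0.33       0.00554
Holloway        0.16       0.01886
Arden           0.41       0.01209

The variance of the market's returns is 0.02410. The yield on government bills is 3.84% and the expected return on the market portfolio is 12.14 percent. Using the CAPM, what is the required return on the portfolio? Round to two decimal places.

7.78%

β_Ashcombe = 0.01629 / 0.02410 = 0.6759
β_Kestrel = 0.00554 / 0.02410 = 0.2299
β_Holloway = 0.01886 / 0.02410 = 0.7826
β_Arden = 0.01209 / 0.02410 = 0.5017
β_P = Σ w_i β_i = 0.10×0.6759 + 0.33×0.2299 + 0.16×0.7826 + 0.41×0.5017 = 0.4744
MRP = 12.14% − 3.84% = 8.30%
E(R_P) = R_f + β_P × MRP = 3.84% + 0.4744 × 8.30% = 7.78%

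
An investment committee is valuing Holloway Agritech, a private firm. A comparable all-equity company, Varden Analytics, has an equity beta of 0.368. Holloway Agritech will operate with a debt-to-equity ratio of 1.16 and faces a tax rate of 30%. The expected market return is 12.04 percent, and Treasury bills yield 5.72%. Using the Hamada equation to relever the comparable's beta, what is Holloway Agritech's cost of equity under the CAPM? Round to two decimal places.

9.93%

β_L = β_U × [1 + (1 − t)(D/E)] = 0.368 × [1 + (1 − 0.30) × 1.16]
    = 0.368 × [1 + 0.70 × 1.16] = 0.368 × 1.8120 = 0.6668
MRP = 12.04% − 5.72% = 6.32%
E(R) = R_f + β_L × MRP = 5.72% + 0.6668 × 6.32% = 9.93%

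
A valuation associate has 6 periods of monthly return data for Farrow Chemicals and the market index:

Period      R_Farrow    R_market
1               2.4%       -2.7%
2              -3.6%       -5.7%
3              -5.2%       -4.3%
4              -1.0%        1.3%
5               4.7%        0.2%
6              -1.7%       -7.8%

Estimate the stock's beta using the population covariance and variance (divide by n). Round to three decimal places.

Mean R_i = (2.4 − 3.6 − 5.2 − 1.0 + 4.7 − 1.7) / 6 = -0.7333%
Mean R_m = (-2.7 − 5.7 − 4.3 + 1.3 + 0.2 − 7.8) / 6 = -3.1667%
Σ(R_i − R̄_i)(R_m − R̄_m) = 35.3667  ⇒  Cov = 35.3667 / 6 = 5.8945
Σ(R_m − R̄_m)² = 60.6733  ⇒  Var(R_m) = 60.6733 / 6 = 10.1122
β = Cov / Var(R_m) = 5.8945 / 10.1122 = 0.5829

0.583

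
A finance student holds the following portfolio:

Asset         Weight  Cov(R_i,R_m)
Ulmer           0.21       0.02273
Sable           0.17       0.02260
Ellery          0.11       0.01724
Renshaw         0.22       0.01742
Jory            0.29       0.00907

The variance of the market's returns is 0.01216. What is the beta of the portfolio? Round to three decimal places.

β_Ulmer = 0.02273 / 0.01216 = 1.8692
β_Sable = 0.02260 / 0.01216 = 1.8586
β_Ellery = 0.01724 / 0.01216 = 1.4178
β_Renshaw = 0.01742 / 0.01216 = 1.4326
β_Jory = 0.00907 / 0.01216 = 0.7459
β_P = Σ w_i β_i = 0.21×1.8692 + 0.17×1.8586 + 0.11×1.4178 + 0.22×1.4326 + 0.29×0.7459 = 1.3959

1.396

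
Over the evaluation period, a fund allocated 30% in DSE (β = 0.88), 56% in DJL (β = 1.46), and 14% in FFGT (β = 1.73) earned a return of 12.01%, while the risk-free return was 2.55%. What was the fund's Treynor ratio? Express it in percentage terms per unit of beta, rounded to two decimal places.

7.15%

β_P = 0.30×0.88 + 0.56×1.46 + 0.14×1.73 = 1.3238
Treynor = (R_P − R_f) / β_P = (12.01% − 2.55%) / 1.3238 = 9.46% / 1.3238 = 7.15%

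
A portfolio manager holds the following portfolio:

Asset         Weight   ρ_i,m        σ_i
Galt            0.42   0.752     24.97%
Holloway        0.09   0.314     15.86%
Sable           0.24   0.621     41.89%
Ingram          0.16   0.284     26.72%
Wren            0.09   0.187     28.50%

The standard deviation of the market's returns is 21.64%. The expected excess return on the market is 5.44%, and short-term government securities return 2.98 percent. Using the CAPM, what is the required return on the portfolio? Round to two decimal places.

7.07%

β_Galt = 0.752 × 24.97% / 21.64% = 0.8677
β_Holloway = 0.314 × 15.86% / 21.64% = 0.2301
β_Sable = 0.621 × 41.89% / 21.64% = 1.2021
β_Ingram = 0.284 × 26.72% / 21.64% = 0.3507
β_Wren = 0.187 × 28.50% / 21.64% = 0.2463
β_P = Σ w_i β_i = 0.42×0.8677 + 0.09×0.2301 + 0.24×1.2021 + 0.16×0.3507 + 0.09×0.2463 = 0.7519
E(R_P) = R_f + β_P × MRP = 2.98% + 0.7519 × 5.44% = 7.07%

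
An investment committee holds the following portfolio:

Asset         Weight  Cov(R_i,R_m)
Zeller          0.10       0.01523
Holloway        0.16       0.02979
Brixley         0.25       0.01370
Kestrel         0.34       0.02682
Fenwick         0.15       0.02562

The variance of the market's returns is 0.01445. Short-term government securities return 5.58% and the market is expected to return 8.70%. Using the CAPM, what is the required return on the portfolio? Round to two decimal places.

10.48%

β_Zeller = 0.01523 / 0.01445 = 1.0540
β_Holloway = 0.02979 / 0.01445 = 2.0616
β_Brixley = 0.01370 / 0.01445 = 0.9481
β_Kestrel = 0.02682 / 0.01445 = 1.8561
β_Fenwick = 0.02562 / 0.01445 = 1.7730
β_P = Σ w_i β_i = 0.10×1.0540 + 0.16×2.0616 + 0.25×0.9481 + 0.34×1.8561 + 0.15×1.7730 = 1.5693
MRP = 8.70% − 5.58% = 3.12%
E(R_P) = R_f + β_P × MRP = 5.58% + 1.5693 × 3.12% = 10.48%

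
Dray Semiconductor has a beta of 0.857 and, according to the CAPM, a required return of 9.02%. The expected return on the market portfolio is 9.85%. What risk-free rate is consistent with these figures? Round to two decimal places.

E(R) = R_f + β(E(R_m) − R_f) = R_f(1 − β) + β·E(R_m)
9.02% = R_f × (1 − 0.857) + 0.857 × 9.85%
9.02% = R_f × 0.143 + 8.44145%
R_f = (9.02% − 8.44145%) / 0.143 = 4.05%

4.05%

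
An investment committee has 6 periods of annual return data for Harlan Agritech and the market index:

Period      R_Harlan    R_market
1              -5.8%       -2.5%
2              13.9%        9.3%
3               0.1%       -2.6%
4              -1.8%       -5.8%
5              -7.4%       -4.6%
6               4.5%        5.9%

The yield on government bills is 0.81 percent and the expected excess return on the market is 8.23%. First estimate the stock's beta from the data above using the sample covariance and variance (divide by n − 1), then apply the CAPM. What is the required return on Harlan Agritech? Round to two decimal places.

10.16%

Mean R_i = (-5.8 + 13.9 + 0.1 − 1.8 − 7.4 + 4.5) / 6 = 0.5833%
Mean R_m = (-2.5 + 9.3 − 2.6 − 5.8 − 4.6 + 5.9) / 6 = -0.0500%
Σ(R_i − R̄_i)(R_m − R̄_m) = 214.7150  ⇒  Cov = 214.7150 / 5 = 42.9430
Σ(R_m − R̄_m)² = 189.0950  ⇒  Var(R_m) = 189.0950 / 5 = 37.8190
β = Cov / Var(R_m) = 42.9430 / 37.8190 = 1.1355
E(R) = R_f + β × MRP = 0.81% + 1.1355 × 8.23% = 10.16%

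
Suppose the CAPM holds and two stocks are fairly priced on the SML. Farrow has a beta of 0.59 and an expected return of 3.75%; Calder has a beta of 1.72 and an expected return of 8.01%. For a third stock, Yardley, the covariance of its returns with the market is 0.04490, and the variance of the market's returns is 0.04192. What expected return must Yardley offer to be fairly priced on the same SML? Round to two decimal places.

5.56%

MRP = (8.01% − 3.75%) / (1.72 − 0.59) = 3.7699%
R_f = 3.75% − 0.59 × 3.7699% = 1.5258%
β_Yardley = Cov / Var(R_m) = 0.04490 / 0.04192 = 1.0711
E(R_Yardley) = R_f + β × MRP = 1.5258% + 1.0711 × 3.7699% = 5.56%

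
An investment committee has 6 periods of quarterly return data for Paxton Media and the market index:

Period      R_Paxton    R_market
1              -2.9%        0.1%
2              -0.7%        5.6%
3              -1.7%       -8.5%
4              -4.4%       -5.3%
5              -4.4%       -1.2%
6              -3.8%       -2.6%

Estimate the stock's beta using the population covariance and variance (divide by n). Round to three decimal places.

Mean R_i = (-2.9 − 0.7 − 1.7 − 4.4 − 4.4 − 3.8) / 6 = -2.9833%
Mean R_m = (0.1 + 5.6 − 8.5 − 5.3 − 1.2 − 2.6) / 6 = -1.9833%
Σ(R_i − R̄_i)(R_m − R̄_m) = 13.2183  ⇒  Cov = 13.2183 / 6 = 2.2031
Σ(R_m − R̄_m)² = 116.3083  ⇒  Var(R_m) = 116.3083 / 6 = 19.3847
β = Cov / Var(R_m) = 2.2031 / 19.3847 = 0.1137

0.114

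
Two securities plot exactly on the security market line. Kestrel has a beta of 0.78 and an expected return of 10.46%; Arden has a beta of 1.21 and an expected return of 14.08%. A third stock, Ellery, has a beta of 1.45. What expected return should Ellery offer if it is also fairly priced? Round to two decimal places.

16.10%

MRP (SML slope) = (14.08% − 10.46%) / (1.21 − 0.78) = 3.62% / 0.43 = 8.4186%
R_f (intercept) = 10.46% − 0.78 × 8.4186% = 3.8935%
E(R_Ellery) = R_f + β × MRP = 3.8935% + 1.45 × 8.4186% = 16.10%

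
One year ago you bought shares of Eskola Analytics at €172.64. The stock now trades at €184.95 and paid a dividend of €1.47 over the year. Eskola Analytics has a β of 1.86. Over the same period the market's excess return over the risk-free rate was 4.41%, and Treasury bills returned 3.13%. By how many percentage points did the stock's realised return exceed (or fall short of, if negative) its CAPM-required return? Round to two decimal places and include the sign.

-3.35%

Realised HPR = (P1 + D1 − P0) / P0 = (184.95 + 1.47 − 172.64) / 172.64 = 13.78 / 172.64 = 7.9819%
CAPM required = R_f + β·MRP = 3.13% + 1.86 × 4.41% = 11.3326%
α = realised − required = 7.9819% − 11.3326% = -3.35%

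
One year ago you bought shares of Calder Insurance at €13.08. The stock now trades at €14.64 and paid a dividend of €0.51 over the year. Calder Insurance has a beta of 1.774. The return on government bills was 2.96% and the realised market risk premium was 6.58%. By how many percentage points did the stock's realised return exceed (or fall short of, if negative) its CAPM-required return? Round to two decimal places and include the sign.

+1.19%

Realised HPR = (P1 + D1 − P0) / P0 = (14.64 + 0.51 − 13.08) / 13.08 = 2.07 / 13.08 = 15.8257%
CAPM required = R_f + β·MRP = 2.96% + 1.774 × 6.58% = 14.63292%
α = realised − required = 15.8257% − 14.63292% = +1.19%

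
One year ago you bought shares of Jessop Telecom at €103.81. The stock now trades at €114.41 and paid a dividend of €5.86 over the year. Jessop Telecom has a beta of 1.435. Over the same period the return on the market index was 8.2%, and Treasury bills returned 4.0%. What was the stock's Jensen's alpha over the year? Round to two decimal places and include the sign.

Realised HPR = (P1 + D1 − P0) / P0 = (114.41 + 5.86 − 103.81) / 103.81 = 16.46 / 103.81 = 15.8559%
MRP = 8.2% − 4.0% = 4.20%
CAPM required = R_f + β·MRP = 4.0% + 1.435 × 4.2% = 10.0270%
α = realised − required = 15.8559% − 10.0270% = +5.83%

+5.83%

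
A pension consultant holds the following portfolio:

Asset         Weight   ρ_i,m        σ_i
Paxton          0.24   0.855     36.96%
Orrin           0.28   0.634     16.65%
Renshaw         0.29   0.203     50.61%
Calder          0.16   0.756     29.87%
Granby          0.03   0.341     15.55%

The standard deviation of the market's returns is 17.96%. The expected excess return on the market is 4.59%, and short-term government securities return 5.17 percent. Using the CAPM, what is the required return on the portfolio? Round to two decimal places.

β_Paxton = 0.855 × 36.96% / 17.96% = 1.7595
β_Orrin = 0.634 × 16.65% / 17.96% = 0.5878
β_Renshaw = 0.203 × 50.61% / 17.96% = 0.5720
β_Calder = 0.756 × 29.87% / 17.96% = 1.2573
β_Granby = 0.341 × 15.55% / 17.96% = 0.2952
β_P = Σ w_i β_i = 0.24×1.7595 + 0.28×0.5878 + 0.29×0.5720 + 0.16×1.2573 + 0.03×0.2952 = 0.9628
E(R_P) = R_f + β_P × MRP = 5.17% + 0.9628 × 4.59% = 9.59%

9.59%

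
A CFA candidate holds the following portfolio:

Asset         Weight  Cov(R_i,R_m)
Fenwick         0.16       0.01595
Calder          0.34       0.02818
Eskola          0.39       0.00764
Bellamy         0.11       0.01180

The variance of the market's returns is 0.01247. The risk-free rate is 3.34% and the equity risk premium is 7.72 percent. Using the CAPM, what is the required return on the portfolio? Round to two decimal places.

13.50%

β_Fenwick = 0.01595 / 0.01247 = 1.2791
β_Calder = 0.02818 / 0.01247 = 2.2598
β_Eskola = 0.00764 / 0.01247 = 0.6127
β_Bellamy = 0.01180 / 0.01247 = 0.9463
β_P = Σ w_i β_i = 0.16×1.2791 + 0.34×2.2598 + 0.39×0.6127 + 0.11×0.9463 = 1.3160
E(R_P) = R_f + β_P × MRP = 3.34% + 1.3160 × 7.72% = 13.50%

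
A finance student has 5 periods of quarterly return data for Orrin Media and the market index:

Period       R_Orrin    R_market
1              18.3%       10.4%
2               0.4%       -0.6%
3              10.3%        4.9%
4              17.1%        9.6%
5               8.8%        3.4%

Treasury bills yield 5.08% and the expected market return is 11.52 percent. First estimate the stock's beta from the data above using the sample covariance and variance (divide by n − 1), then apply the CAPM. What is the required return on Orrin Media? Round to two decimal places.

15.23%

Mean R_i = (18.3 + 0.4 + 10.3 + 17.1 + 8.8) / 5 = 10.9800%
Mean R_m = (10.4 − 0.6 + 4.9 + 9.6 + 3.4) / 5 = 5.5400%
Σ(R_i − R̄_i)(R_m − R̄_m) = 130.4840  ⇒  Cov = 130.4840 / 4 = 32.6210
Σ(R_m − R̄_m)² = 82.7920  ⇒  Var(R_m) = 82.7920 / 4 = 20.6980
β = Cov / Var(R_m) = 32.6210 / 20.6980 = 1.5760
MRP = 11.52% − 5.08% = 6.44%
E(R) = R_f + β × MRP = 5.08% + 1.5760 × 6.44% = 15.23%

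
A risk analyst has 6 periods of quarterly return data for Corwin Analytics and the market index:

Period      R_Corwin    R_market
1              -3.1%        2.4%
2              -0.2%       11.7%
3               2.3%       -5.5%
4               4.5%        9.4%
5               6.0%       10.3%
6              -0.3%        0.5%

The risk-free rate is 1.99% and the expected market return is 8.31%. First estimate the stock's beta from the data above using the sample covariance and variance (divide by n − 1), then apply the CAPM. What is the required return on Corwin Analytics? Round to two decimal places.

Mean R_i = (-3.1 − 0.2 + 2.3 + 4.5 + 6.0 − 0.3) / 6 = 1.5333%
Mean R_m = (2.4 + 11.7 − 5.5 + 9.4 + 10.3 + 0.5) / 6 = 4.8000%
Σ(R_i − R̄_i)(R_m − R̄_m) = 37.3600  ⇒  Cov = 37.3600 / 5 = 7.4720
Σ(R_m − R̄_m)² = 229.3600  ⇒  Var(R_m) = 229.3600 / 5 = 45.8720
β = Cov / Var(R_m) = 7.4720 / 45.8720 = 0.1629
MRP = 8.31% − 1.99% = 6.32%
E(R) = R_f + β × MRP = 1.99% + 0.1629 × 6.32% = 3.02%

3.02%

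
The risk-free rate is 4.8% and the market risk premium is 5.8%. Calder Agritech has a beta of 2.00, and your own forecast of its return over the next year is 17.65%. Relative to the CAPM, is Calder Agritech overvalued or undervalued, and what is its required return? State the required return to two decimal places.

Undervalued; required return 16.40%

Required return = R_f + β·MRP = 4.8% + 2.00 × 5.8% = 16.40%
Forecast 17.65% > required 16.40% → the stock plots above the SML → undervalued.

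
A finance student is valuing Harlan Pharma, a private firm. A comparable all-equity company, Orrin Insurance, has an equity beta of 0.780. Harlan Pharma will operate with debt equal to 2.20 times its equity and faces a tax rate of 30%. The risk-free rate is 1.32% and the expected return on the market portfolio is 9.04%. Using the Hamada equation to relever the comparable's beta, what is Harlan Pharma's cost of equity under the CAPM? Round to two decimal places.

β_L = β_U × [1 + (1 − t)(D/E)] = 0.780 × [1 + (1 − 0.30) × 2.20]
    = 0.780 × [1 + 0.70 × 2.20] = 0.780 × 2.5400 = 1.9812
MRP = 9.04% − 1.32% = 7.72%
E(R) = R_f + β_L × MRP = 1.32% + 1.9812 × 7.72% = 16.61%

16.61%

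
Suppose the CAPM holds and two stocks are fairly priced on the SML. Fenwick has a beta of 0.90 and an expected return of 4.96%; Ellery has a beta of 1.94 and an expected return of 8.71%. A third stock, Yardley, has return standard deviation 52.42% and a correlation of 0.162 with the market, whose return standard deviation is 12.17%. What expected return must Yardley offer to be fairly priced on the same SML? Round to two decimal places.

4.23%

MRP = (8.71% − 4.96%) / (1.94 − 0.90) = 3.6058%
R_f = 4.96% − 0.90 × 3.6058% = 1.7148%
β_Yardley = ρ·σ_i/σ_m = 0.162 × 52.42 / 12.17 = 0.6978
E(R_Yardley) = R_f + β × MRP = 1.7148% + 0.6978 × 3.6058% = 4.23%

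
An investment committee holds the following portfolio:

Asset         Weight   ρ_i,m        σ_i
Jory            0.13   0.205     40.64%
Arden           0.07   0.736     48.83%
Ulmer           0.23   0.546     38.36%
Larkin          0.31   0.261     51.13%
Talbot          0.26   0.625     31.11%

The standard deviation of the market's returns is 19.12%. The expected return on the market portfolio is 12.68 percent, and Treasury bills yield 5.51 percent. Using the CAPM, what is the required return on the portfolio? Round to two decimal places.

β_Jory = 0.205 × 40.64% / 19.12% = 0.4357
β_Arden = 0.736 × 48.83% / 19.12% = 1.8796
β_Ulmer = 0.546 × 38.36% / 19.12% = 1.0954
β_Larkin = 0.261 × 51.13% / 19.12% = 0.6980
β_Talbot = 0.625 × 31.11% / 19.12% = 1.0169
β_P = Σ w_i β_i = 0.13×0.4357 + 0.07×1.8796 + 0.23×1.0954 + 0.31×0.6980 + 0.26×1.0169 = 0.9209
MRP = 12.68% − 5.51% = 7.17%
E(R_P) = R_f + β_P × MRP = 5.51% + 0.9209 × 7.17% = 12.11%

12.11%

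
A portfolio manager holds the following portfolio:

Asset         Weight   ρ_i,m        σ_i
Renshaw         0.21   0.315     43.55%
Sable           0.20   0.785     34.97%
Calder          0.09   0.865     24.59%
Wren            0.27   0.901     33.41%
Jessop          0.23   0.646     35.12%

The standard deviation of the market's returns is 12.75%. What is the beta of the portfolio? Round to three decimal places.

β_Renshaw = 0.315 × 43.55% / 12.75% = 1.0759
β_Sable = 0.785 × 34.97% / 12.75% = 2.1531
β_Calder = 0.865 × 24.59% / 12.75% = 1.6683
β_Wren = 0.901 × 33.41% / 12.75% = 2.3610
β_Jessop = 0.646 × 35.12% / 12.75% = 1.7794
β_P = Σ w_i β_i = 0.21×1.0759 + 0.20×2.1531 + 0.09×1.6683 + 0.27×2.3610 + 0.23×1.7794 = 1.8534

1.853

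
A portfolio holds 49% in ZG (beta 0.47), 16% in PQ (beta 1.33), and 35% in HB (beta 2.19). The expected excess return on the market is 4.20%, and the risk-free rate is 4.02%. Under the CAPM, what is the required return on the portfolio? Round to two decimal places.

β_P = Σ w_i β_i = 0.49×0.47 + 0.16×1.33 + 0.35×2.19 = 1.2096
E(R_P) = R_f + β_P × MRP = 4.02% + 1.2096 × 4.20% = 9.10%

9.10%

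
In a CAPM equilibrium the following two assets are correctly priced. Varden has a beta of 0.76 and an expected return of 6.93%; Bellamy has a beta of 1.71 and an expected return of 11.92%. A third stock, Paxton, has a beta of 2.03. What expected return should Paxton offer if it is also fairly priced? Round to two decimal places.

13.60%

MRP (SML slope) = (11.92% − 6.93%) / (1.71 − 0.76) = 4.99% / 0.95 = 5.2526%
R_f (intercept) = 6.93% − 0.76 × 5.2526% = 2.9380%
E(R_Paxton) = R_f + β × MRP = 2.9380% + 2.03 × 5.2526% = 13.60%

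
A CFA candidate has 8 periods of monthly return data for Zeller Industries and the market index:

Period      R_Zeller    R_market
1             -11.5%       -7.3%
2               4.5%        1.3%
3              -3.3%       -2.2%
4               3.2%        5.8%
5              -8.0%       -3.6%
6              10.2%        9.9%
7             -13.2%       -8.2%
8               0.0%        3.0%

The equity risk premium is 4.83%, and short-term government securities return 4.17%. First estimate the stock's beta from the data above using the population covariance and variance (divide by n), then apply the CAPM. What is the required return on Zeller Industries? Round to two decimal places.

Mean R_i = (-11.5 + 4.5 − 3.3 + 3.2 − 8.0 + 10.2 − 13.2 + 0.0) / 8 = -2.2625%
Mean R_m = (-7.3 + 1.3 − 2.2 + 5.8 − 3.6 + 9.9 − 8.2 + 3.0) / 8 = -0.1625%
Σ(R_i − R̄_i)(R_m − R̄_m) = 350.6988  ⇒  Cov = 350.6988 / 8 = 43.8374
Σ(R_m − R̄_m)² = 280.4588  ⇒  Var(R_m) = 280.4588 / 8 = 35.0574
β = Cov / Var(R_m) = 43.8374 / 35.0574 = 1.2504
E(R) = R_f + β × MRP = 4.17% + 1.2504 × 4.83% = 10.21%

10.21%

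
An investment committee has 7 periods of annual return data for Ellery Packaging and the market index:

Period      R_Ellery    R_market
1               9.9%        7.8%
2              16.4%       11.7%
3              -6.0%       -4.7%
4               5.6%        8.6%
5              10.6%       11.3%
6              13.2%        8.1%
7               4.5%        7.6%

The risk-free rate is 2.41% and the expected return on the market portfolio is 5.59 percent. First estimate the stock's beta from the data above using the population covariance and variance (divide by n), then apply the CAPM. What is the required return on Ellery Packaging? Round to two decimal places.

Mean R_i = (9.9 + 16.4 − 6.0 + 5.6 + 10.6 + 13.2 + 4.5) / 7 = 7.7429%
Mean R_m = (7.8 + 11.7 − 4.7 + 8.6 + 11.3 + 8.1 + 7.6) / 7 = 7.2000%
Σ(R_i − R̄_i)(R_m − R̄_m) = 216.1200  ⇒  Cov = 216.1200 / 7 = 30.8743
Σ(R_m − R̄_m)² = 181.9600  ⇒  Var(R_m) = 181.9600 / 7 = 25.9943
β = Cov / Var(R_m) = 30.8743 / 25.9943 = 1.1877
MRP = 5.59% − 2.41% = 3.18%
E(R) = R_f + β × MRP = 2.41% + 1.1877 × 3.18% = 6.19%

6.19%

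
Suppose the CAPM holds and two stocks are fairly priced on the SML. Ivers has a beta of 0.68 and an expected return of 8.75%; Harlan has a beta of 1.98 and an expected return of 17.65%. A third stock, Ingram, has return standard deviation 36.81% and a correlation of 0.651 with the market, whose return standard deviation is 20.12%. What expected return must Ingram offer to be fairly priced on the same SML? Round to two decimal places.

12.25%

MRP = (17.65% − 8.75%) / (1.98 − 0.68) = 6.8462%
R_f = 8.75% − 0.68 × 6.8462% = 4.0946%
β_Ingram = ρ·σ_i/σ_m = 0.651 × 36.81 / 20.12 = 1.1910
E(R_Ingram) = R_f + β × MRP = 4.0946% + 1.1910 × 6.8462% = 12.25%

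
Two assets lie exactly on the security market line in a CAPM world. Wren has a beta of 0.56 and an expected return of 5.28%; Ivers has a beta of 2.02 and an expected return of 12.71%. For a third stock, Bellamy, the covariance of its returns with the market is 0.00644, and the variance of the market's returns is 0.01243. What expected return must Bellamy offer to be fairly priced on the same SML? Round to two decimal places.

MRP = (12.71% − 5.28%) / (2.02 − 0.56) = 5.0890%
R_f = 5.28% − 0.56 × 5.0890% = 2.4302%
β_Bellamy = Cov / Var(R_m) = 0.00644 / 0.01243 = 0.5181
E(R_Bellamy) = R_f + β × MRP = 2.4302% + 0.5181 × 5.0890% = 5.07%

5.07%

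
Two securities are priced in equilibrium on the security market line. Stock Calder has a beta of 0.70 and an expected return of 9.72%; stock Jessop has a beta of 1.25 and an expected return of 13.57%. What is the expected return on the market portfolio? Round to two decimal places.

11.82%

Both satisfy E(R) = R_f + β·MRP, so the slope of the SML is
MRP = (13.57% − 9.72%) / (1.25 − 0.70) = 3.85% / 0.55 = 7.0000%
R_f = E(R_Calder) − β_Calder·MRP = 9.72% − 0.70 × 7.0000% = 4.8200%
E(R_m) = R_f + MRP = 4.8200% + 7.0000% = 11.82%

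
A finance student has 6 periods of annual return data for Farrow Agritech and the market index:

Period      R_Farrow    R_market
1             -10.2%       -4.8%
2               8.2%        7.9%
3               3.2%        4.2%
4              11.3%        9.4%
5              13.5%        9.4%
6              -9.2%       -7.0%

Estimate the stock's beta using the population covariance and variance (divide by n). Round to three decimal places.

Mean R_i = (-10.2 + 8.2 + 3.2 + 11.3 + 13.5 − 9.2) / 6 = 2.8000%
Mean R_m = (-4.8 + 7.9 + 4.2 + 9.4 + 9.4 − 7.0) / 6 = 3.1833%
Σ(R_i − R̄_i)(R_m − R̄_m) = 371.2200  ⇒  Cov = 371.2200 / 6 = 61.8700
Σ(R_m − R̄_m)² = 268.0083  ⇒  Var(R_m) = 268.0083 / 6 = 44.6681
β = Cov / Var(R_m) = 61.8700 / 44.6681 = 1.3851

1.385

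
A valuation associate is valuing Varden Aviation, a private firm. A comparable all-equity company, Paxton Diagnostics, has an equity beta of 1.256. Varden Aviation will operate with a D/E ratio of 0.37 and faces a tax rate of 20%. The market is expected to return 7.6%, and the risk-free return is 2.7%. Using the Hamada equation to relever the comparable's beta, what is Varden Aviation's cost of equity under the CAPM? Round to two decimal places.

10.68%

β_L = β_U × [1 + (1 − t)(D/E)] = 1.256 × [1 + (1 − 0.20) × 0.37]
    = 1.256 × [1 + 0.80 × 0.37] = 1.256 × 1.2960 = 1.6278
MRP = 7.6% − 2.7% = 4.90%
E(R) = R_f + β_L × MRP = 2.7% + 1.6278 × 4.9% = 10.68%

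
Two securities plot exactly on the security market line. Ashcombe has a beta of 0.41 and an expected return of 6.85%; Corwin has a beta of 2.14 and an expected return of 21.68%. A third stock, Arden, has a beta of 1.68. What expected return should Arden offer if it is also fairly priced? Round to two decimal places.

17.74%

MRP (SML slope) = (21.68% − 6.85%) / (2.14 − 0.41) = 14.83% / 1.73 = 8.5723%
R_f (intercept) = 6.85% − 0.41 × 8.5723% = 3.3354%
E(R_Arden) = R_f + β × MRP = 3.3354% + 1.68 × 8.5723% = 17.74%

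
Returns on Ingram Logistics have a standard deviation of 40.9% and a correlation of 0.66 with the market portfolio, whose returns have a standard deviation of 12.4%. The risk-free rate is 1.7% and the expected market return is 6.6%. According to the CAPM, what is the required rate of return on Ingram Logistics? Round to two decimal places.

12.37%

β = ρ × σ_i / σ_m = 0.66 × 40.9% / 12.4% = 2.1769
MRP = 6.6% − 1.7% = 4.90%
E(R) = 1.7% + 2.1769 × 4.9% = 12.37%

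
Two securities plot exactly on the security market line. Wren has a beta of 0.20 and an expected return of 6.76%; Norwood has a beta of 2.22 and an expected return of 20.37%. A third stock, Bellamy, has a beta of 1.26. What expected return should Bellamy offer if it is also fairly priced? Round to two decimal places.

13.90%

MRP (SML slope) = (20.37% − 6.76%) / (2.22 − 0.20) = 13.61% / 2.02 = 6.7376%
R_f (intercept) = 6.76% − 0.20 × 6.7376% = 5.4125%
E(R_Bellamy) = R_f + β × MRP = 5.4125% + 1.26 × 6.7376% = 13.90%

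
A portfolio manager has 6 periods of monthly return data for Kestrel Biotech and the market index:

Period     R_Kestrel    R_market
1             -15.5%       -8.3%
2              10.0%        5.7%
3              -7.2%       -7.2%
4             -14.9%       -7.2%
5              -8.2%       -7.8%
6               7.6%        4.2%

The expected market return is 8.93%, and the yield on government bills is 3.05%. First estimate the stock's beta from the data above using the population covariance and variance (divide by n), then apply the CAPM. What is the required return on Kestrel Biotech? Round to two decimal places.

12.55%

Mean R_i = (-15.5 + 10.0 − 7.2 − 14.9 − 8.2 + 7.6) / 6 = -4.7000%
Mean R_m = (-8.3 + 5.7 − 7.2 − 7.2 − 7.8 + 4.2) / 6 = -3.4333%
Σ(R_i − R̄_i)(R_m − R̄_m) = 343.8300  ⇒  Cov = 343.8300 / 6 = 57.3050
Σ(R_m − R̄_m)² = 212.8133  ⇒  Var(R_m) = 212.8133 / 6 = 35.4689
β = Cov / Var(R_m) = 57.3050 / 35.4689 = 1.6156
MRP = 8.93% − 3.05% = 5.88%
E(R) = R_f + β × MRP = 3.05% + 1.6156 × 5.88% = 12.55%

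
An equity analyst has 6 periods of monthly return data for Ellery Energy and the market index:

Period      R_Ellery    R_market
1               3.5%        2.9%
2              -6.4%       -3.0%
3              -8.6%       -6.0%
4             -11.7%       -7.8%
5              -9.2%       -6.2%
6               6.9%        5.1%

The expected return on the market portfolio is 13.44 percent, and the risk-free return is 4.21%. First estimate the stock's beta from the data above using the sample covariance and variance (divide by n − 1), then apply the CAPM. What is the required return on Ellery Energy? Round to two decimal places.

Mean R_i = (3.5 − 6.4 − 8.6 − 11.7 − 9.2 + 6.9) / 6 = -4.2500%
Mean R_m = (2.9 − 3.0 − 6.0 − 7.8 − 6.2 + 5.1) / 6 = -2.5000%
Σ(R_i − R̄_i)(R_m − R̄_m) = 200.6900  ⇒  Cov = 200.6900 / 5 = 40.1380
Σ(R_m − R̄_m)² = 141.2000  ⇒  Var(R_m) = 141.2000 / 5 = 28.2400
β = Cov / Var(R_m) = 40.1380 / 28.2400 = 1.4213
MRP = 13.44% − 4.21% = 9.23%
E(R) = R_f + β × MRP = 4.21% + 1.4213 × 9.23% = 17.33%

17.33%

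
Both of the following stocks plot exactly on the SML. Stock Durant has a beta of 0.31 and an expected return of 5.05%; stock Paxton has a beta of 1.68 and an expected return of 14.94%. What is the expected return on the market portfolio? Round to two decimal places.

10.03%

Both satisfy E(R) = R_f + β·MRP, so the slope of the SML is
MRP = (14.94% − 5.05%) / (1.68 − 0.31) = 9.89% / 1.37 = 7.2190%
R_f = E(R_Durant) − β_Durant·MRP = 5.05% − 0.31 × 7.2190% = 2.8121%
E(R_m) = R_f + MRP = 2.8121% + 7.2190% = 10.03%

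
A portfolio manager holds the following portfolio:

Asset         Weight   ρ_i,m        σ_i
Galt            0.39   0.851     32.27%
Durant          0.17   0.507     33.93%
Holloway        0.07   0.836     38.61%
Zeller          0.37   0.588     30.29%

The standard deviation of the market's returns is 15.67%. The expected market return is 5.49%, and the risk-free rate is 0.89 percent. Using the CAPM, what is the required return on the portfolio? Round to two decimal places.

7.49%

β_Galt = 0.851 × 32.27% / 15.67% = 1.7525
β_Durant = 0.507 × 33.93% / 15.67% = 1.0978
β_Holloway = 0.836 × 38.61% / 15.67% = 2.0599
β_Zeller = 0.588 × 30.29% / 15.67% = 1.1366
β_P = Σ w_i β_i = 0.39×1.7525 + 0.17×1.0978 + 0.07×2.0599 + 0.37×1.1366 = 1.4348
MRP = 5.49% − 0.89% = 4.60%
E(R_P) = R_f + β_P × MRP = 0.89% + 1.4348 × 4.60% = 7.49%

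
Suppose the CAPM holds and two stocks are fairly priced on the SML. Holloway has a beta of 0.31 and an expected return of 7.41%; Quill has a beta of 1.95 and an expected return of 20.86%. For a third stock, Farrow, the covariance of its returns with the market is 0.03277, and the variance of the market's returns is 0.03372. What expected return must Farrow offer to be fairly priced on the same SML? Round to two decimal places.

MRP = (20.86% − 7.41%) / (1.95 − 0.31) = 8.2012%
R_f = 7.41% − 0.31 × 8.2012% = 4.8676%
β_Farrow = Cov / Var(R_m) = 0.03277 / 0.03372 = 0.9718
E(R_Farrow) = R_f + β × MRP = 4.8676% + 0.9718 × 8.2012% = 12.84%

12.84%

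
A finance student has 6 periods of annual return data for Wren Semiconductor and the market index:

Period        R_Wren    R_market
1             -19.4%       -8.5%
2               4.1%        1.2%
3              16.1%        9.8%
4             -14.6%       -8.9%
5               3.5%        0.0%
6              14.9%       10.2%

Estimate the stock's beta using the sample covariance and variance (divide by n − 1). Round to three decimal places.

Mean R_i = (-19.4 + 4.1 + 16.1 − 14.6 + 3.5 + 14.9) / 6 = 0.7667%
Mean R_m = (-8.5 + 1.2 + 9.8 − 8.9 + 0.0 + 10.2) / 6 = 0.6333%
Σ(R_i − R̄_i)(R_m − R̄_m) = 606.6067  ⇒  Cov = 606.6067 / 5 = 121.3213
Σ(R_m − R̄_m)² = 350.5733  ⇒  Var(R_m) = 350.5733 / 5 = 70.1147
β = Cov / Var(R_m) = 121.3213 / 70.1147 = 1.7303

1.730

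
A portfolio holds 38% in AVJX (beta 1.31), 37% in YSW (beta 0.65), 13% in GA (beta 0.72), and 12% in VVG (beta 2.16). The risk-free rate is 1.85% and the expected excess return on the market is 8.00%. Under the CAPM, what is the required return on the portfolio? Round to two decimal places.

β_P = Σ w_i β_i = 0.38×1.31 + 0.37×0.65 + 0.13×0.72 + 0.12×2.16 = 1.0911
E(R_P) = R_f + β_P × MRP = 1.85% + 1.0911 × 8.00% = 10.58%

10.58%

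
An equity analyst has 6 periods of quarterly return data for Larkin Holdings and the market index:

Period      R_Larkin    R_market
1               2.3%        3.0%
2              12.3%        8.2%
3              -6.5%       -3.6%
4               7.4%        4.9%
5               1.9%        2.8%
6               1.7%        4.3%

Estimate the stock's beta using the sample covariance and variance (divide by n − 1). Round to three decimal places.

1.558

Mean R_i = (2.3 + 12.3 − 6.5 + 7.4 + 1.9 + 1.7) / 6 = 3.1833%
Mean R_m = (3.0 + 8.2 − 3.6 + 4.9 + 2.8 + 4.3) / 6 = 3.2667%
Σ(R_i − R̄_i)(R_m − R̄_m) = 117.6567  ⇒  Cov = 117.6567 / 5 = 23.5313
Σ(R_m − R̄_m)² = 75.5133  ⇒  Var(R_m) = 75.5133 / 5 = 15.1027
β = Cov / Var(R_m) = 23.5313 / 15.1027 = 1.5581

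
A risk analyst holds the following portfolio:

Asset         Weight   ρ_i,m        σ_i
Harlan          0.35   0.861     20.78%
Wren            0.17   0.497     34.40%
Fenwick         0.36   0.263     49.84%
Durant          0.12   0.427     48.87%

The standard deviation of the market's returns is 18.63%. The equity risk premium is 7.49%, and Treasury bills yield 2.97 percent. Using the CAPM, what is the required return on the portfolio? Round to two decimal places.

9.56%

β_Harlan = 0.861 × 20.78% / 18.63% = 0.9604
β_Wren = 0.497 × 34.40% / 18.63% = 0.9177
β_Fenwick = 0.263 × 49.84% / 18.63% = 0.7036
β_Durant = 0.427 × 48.87% / 18.63% = 1.1201
β_P = Σ w_i β_i = 0.35×0.9604 + 0.17×0.9177 + 0.36×0.7036 + 0.12×1.1201 = 0.8799
E(R_P) = R_f + β_P × MRP = 2.97% + 0.8799 × 7.49% = 9.56%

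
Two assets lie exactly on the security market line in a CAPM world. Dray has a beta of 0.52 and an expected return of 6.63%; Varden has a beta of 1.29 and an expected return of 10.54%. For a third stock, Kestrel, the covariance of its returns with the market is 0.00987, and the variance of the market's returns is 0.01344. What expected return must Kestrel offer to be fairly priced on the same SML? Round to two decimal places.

7.72%

MRP = (10.54% − 6.63%) / (1.29 − 0.52) = 5.0779%
R_f = 6.63% − 0.52 × 5.0779% = 3.9895%
β_Kestrel = Cov / Var(R_m) = 0.00987 / 0.01344 = 0.7344
E(R_Kestrel) = R_f + β × MRP = 3.9895% + 0.7344 × 5.0779% = 7.72%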